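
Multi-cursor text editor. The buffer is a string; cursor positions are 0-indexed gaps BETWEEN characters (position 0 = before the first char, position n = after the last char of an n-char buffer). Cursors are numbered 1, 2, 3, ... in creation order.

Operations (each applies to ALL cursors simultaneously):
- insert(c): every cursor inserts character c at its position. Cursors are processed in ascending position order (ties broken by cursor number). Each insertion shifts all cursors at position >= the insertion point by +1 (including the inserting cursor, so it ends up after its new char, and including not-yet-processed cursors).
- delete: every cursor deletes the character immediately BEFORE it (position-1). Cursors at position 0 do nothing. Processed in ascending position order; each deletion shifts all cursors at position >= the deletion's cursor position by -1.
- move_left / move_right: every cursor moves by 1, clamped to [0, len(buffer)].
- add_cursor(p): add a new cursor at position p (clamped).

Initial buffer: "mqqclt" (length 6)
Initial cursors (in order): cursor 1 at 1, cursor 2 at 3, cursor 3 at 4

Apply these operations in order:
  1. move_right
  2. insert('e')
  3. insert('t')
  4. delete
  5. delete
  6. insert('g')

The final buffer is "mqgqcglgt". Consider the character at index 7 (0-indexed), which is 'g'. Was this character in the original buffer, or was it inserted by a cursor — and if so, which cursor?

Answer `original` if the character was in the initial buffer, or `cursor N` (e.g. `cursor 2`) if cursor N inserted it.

After op 1 (move_right): buffer="mqqclt" (len 6), cursors c1@2 c2@4 c3@5, authorship ......
After op 2 (insert('e')): buffer="mqeqcelet" (len 9), cursors c1@3 c2@6 c3@8, authorship ..1..2.3.
After op 3 (insert('t')): buffer="mqetqcetlett" (len 12), cursors c1@4 c2@8 c3@11, authorship ..11..22.33.
After op 4 (delete): buffer="mqeqcelet" (len 9), cursors c1@3 c2@6 c3@8, authorship ..1..2.3.
After op 5 (delete): buffer="mqqclt" (len 6), cursors c1@2 c2@4 c3@5, authorship ......
After op 6 (insert('g')): buffer="mqgqcglgt" (len 9), cursors c1@3 c2@6 c3@8, authorship ..1..2.3.
Authorship (.=original, N=cursor N): . . 1 . . 2 . 3 .
Index 7: author = 3

Answer: cursor 3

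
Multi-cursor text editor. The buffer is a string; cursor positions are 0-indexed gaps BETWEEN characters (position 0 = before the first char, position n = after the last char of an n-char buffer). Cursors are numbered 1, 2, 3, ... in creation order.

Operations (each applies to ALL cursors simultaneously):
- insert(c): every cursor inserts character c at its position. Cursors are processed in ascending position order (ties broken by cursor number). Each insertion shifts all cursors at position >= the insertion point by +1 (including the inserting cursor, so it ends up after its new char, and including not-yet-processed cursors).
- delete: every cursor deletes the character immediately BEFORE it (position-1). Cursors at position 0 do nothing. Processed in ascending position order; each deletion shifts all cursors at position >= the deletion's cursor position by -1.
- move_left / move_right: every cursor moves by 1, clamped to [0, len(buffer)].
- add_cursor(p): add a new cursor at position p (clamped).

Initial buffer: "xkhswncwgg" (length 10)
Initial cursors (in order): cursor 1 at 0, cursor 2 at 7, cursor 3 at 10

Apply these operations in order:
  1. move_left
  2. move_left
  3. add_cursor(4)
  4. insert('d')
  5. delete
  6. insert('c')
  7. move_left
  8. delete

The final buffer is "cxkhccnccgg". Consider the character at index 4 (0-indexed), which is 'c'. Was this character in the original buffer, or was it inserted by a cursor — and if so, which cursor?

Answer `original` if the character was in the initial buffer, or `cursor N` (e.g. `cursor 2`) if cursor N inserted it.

After op 1 (move_left): buffer="xkhswncwgg" (len 10), cursors c1@0 c2@6 c3@9, authorship ..........
After op 2 (move_left): buffer="xkhswncwgg" (len 10), cursors c1@0 c2@5 c3@8, authorship ..........
After op 3 (add_cursor(4)): buffer="xkhswncwgg" (len 10), cursors c1@0 c4@4 c2@5 c3@8, authorship ..........
After op 4 (insert('d')): buffer="dxkhsdwdncwdgg" (len 14), cursors c1@1 c4@6 c2@8 c3@12, authorship 1....4.2...3..
After op 5 (delete): buffer="xkhswncwgg" (len 10), cursors c1@0 c4@4 c2@5 c3@8, authorship ..........
After op 6 (insert('c')): buffer="cxkhscwcncwcgg" (len 14), cursors c1@1 c4@6 c2@8 c3@12, authorship 1....4.2...3..
After op 7 (move_left): buffer="cxkhscwcncwcgg" (len 14), cursors c1@0 c4@5 c2@7 c3@11, authorship 1....4.2...3..
After op 8 (delete): buffer="cxkhccnccgg" (len 11), cursors c1@0 c4@4 c2@5 c3@8, authorship 1...42..3..
Authorship (.=original, N=cursor N): 1 . . . 4 2 . . 3 . .
Index 4: author = 4

Answer: cursor 4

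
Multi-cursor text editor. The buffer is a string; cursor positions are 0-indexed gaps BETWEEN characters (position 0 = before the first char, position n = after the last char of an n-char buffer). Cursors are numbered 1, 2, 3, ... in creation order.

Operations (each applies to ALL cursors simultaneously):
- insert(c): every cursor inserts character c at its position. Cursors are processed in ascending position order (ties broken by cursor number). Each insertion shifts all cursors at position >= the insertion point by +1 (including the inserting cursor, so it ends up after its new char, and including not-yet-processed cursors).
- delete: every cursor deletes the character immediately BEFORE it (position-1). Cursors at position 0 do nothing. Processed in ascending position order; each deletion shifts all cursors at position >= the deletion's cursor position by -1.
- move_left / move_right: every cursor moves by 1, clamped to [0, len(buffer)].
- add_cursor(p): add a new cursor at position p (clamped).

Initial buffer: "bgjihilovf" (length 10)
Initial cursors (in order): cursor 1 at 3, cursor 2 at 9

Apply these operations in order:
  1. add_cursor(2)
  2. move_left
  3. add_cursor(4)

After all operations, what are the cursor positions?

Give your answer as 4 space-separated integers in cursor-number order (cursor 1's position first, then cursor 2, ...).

Answer: 2 8 1 4

Derivation:
After op 1 (add_cursor(2)): buffer="bgjihilovf" (len 10), cursors c3@2 c1@3 c2@9, authorship ..........
After op 2 (move_left): buffer="bgjihilovf" (len 10), cursors c3@1 c1@2 c2@8, authorship ..........
After op 3 (add_cursor(4)): buffer="bgjihilovf" (len 10), cursors c3@1 c1@2 c4@4 c2@8, authorship ..........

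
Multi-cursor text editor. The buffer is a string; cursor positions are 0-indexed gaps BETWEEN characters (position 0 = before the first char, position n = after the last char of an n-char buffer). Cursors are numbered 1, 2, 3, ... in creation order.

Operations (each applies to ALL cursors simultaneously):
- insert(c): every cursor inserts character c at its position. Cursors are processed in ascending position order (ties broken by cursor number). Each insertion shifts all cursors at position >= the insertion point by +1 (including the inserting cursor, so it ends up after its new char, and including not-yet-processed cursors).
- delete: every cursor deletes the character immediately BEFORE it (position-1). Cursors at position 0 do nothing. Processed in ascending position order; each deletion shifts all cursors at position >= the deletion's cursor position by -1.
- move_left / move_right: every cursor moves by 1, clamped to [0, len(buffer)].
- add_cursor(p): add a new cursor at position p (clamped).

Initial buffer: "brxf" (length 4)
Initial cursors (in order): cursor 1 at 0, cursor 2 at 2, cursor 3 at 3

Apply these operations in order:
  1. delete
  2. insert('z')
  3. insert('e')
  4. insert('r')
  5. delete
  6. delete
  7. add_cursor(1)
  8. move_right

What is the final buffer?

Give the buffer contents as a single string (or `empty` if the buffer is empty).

After op 1 (delete): buffer="bf" (len 2), cursors c1@0 c2@1 c3@1, authorship ..
After op 2 (insert('z')): buffer="zbzzf" (len 5), cursors c1@1 c2@4 c3@4, authorship 1.23.
After op 3 (insert('e')): buffer="zebzzeef" (len 8), cursors c1@2 c2@7 c3@7, authorship 11.2323.
After op 4 (insert('r')): buffer="zerbzzeerrf" (len 11), cursors c1@3 c2@10 c3@10, authorship 111.232323.
After op 5 (delete): buffer="zebzzeef" (len 8), cursors c1@2 c2@7 c3@7, authorship 11.2323.
After op 6 (delete): buffer="zbzzf" (len 5), cursors c1@1 c2@4 c3@4, authorship 1.23.
After op 7 (add_cursor(1)): buffer="zbzzf" (len 5), cursors c1@1 c4@1 c2@4 c3@4, authorship 1.23.
After op 8 (move_right): buffer="zbzzf" (len 5), cursors c1@2 c4@2 c2@5 c3@5, authorship 1.23.

Answer: zbzzf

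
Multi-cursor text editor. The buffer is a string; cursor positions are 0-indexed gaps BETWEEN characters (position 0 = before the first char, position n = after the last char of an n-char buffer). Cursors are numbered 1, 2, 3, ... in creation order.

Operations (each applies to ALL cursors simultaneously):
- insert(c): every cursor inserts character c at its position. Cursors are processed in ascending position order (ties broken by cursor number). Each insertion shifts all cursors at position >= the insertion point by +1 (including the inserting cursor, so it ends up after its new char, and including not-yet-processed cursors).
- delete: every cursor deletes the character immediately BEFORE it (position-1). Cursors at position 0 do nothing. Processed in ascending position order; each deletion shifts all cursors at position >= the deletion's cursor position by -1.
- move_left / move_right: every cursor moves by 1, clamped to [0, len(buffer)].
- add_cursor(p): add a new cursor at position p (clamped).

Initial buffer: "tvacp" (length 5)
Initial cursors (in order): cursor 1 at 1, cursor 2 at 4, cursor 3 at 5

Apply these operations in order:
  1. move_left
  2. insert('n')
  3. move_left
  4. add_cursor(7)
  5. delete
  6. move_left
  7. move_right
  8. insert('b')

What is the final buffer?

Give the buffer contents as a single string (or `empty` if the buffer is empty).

After op 1 (move_left): buffer="tvacp" (len 5), cursors c1@0 c2@3 c3@4, authorship .....
After op 2 (insert('n')): buffer="ntvancnp" (len 8), cursors c1@1 c2@5 c3@7, authorship 1...2.3.
After op 3 (move_left): buffer="ntvancnp" (len 8), cursors c1@0 c2@4 c3@6, authorship 1...2.3.
After op 4 (add_cursor(7)): buffer="ntvancnp" (len 8), cursors c1@0 c2@4 c3@6 c4@7, authorship 1...2.3.
After op 5 (delete): buffer="ntvnp" (len 5), cursors c1@0 c2@3 c3@4 c4@4, authorship 1..2.
After op 6 (move_left): buffer="ntvnp" (len 5), cursors c1@0 c2@2 c3@3 c4@3, authorship 1..2.
After op 7 (move_right): buffer="ntvnp" (len 5), cursors c1@1 c2@3 c3@4 c4@4, authorship 1..2.
After op 8 (insert('b')): buffer="nbtvbnbbp" (len 9), cursors c1@2 c2@5 c3@8 c4@8, authorship 11..2234.

Answer: nbtvbnbbp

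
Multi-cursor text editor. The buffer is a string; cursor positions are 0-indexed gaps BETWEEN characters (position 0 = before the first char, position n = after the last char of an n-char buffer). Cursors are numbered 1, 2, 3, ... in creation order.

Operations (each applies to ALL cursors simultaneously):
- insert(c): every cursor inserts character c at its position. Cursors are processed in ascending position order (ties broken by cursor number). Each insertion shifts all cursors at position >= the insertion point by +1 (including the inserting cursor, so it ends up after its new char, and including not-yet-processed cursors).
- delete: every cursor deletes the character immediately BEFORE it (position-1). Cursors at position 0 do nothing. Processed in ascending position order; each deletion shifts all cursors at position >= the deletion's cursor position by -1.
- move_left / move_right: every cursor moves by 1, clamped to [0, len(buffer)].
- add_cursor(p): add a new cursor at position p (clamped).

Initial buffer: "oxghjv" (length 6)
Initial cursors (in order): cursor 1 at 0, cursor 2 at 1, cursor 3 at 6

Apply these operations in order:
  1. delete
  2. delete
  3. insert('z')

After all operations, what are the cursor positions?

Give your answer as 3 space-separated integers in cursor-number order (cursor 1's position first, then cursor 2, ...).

Answer: 2 2 6

Derivation:
After op 1 (delete): buffer="xghj" (len 4), cursors c1@0 c2@0 c3@4, authorship ....
After op 2 (delete): buffer="xgh" (len 3), cursors c1@0 c2@0 c3@3, authorship ...
After op 3 (insert('z')): buffer="zzxghz" (len 6), cursors c1@2 c2@2 c3@6, authorship 12...3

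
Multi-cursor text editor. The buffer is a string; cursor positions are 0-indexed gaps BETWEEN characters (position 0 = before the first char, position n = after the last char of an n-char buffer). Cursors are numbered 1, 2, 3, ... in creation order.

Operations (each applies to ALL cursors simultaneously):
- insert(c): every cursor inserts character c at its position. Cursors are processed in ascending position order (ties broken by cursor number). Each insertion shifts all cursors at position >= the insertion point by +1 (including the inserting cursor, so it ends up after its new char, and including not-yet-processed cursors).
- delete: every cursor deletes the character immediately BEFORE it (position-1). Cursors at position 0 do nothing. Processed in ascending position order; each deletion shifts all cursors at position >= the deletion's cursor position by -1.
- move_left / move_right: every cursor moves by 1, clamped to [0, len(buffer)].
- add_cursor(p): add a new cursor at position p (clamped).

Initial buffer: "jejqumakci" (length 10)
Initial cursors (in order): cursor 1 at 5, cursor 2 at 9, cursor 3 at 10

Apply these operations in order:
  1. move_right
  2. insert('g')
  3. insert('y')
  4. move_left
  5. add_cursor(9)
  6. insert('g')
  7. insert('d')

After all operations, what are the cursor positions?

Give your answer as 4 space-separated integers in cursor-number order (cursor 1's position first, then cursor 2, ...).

After op 1 (move_right): buffer="jejqumakci" (len 10), cursors c1@6 c2@10 c3@10, authorship ..........
After op 2 (insert('g')): buffer="jejqumgakcigg" (len 13), cursors c1@7 c2@13 c3@13, authorship ......1....23
After op 3 (insert('y')): buffer="jejqumgyakciggyy" (len 16), cursors c1@8 c2@16 c3@16, authorship ......11....2323
After op 4 (move_left): buffer="jejqumgyakciggyy" (len 16), cursors c1@7 c2@15 c3@15, authorship ......11....2323
After op 5 (add_cursor(9)): buffer="jejqumgyakciggyy" (len 16), cursors c1@7 c4@9 c2@15 c3@15, authorship ......11....2323
After op 6 (insert('g')): buffer="jejqumggyagkciggyggy" (len 20), cursors c1@8 c4@11 c2@19 c3@19, authorship ......111.4...232233
After op 7 (insert('d')): buffer="jejqumggdyagdkciggyggddy" (len 24), cursors c1@9 c4@13 c2@23 c3@23, authorship ......1111.44...23223233

Answer: 9 23 23 13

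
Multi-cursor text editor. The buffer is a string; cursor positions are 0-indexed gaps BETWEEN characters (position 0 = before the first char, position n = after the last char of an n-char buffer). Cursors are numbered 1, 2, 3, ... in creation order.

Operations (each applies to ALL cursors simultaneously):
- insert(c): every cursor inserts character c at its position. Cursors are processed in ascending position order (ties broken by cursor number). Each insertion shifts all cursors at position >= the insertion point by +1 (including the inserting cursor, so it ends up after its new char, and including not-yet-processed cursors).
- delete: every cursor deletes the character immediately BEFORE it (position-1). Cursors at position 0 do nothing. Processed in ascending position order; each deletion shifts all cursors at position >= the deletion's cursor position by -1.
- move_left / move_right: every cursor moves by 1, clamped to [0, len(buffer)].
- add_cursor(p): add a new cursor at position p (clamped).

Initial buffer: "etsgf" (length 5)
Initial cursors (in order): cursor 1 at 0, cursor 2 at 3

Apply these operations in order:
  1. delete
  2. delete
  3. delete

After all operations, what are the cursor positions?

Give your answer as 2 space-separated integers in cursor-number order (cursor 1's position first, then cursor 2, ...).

After op 1 (delete): buffer="etgf" (len 4), cursors c1@0 c2@2, authorship ....
After op 2 (delete): buffer="egf" (len 3), cursors c1@0 c2@1, authorship ...
After op 3 (delete): buffer="gf" (len 2), cursors c1@0 c2@0, authorship ..

Answer: 0 0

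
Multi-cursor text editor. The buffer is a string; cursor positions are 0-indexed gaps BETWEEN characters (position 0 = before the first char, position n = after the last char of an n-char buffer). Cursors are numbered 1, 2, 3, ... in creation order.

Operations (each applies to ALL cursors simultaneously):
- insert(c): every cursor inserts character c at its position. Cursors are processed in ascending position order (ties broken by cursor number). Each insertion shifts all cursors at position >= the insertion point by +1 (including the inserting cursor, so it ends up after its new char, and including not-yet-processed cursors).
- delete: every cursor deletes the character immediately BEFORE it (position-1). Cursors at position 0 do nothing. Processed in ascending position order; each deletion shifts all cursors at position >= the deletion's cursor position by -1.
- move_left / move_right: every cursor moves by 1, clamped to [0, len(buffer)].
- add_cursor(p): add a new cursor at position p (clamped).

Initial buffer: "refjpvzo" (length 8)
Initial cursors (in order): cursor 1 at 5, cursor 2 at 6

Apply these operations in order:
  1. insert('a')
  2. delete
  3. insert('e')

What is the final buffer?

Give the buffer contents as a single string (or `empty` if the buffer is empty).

After op 1 (insert('a')): buffer="refjpavazo" (len 10), cursors c1@6 c2@8, authorship .....1.2..
After op 2 (delete): buffer="refjpvzo" (len 8), cursors c1@5 c2@6, authorship ........
After op 3 (insert('e')): buffer="refjpevezo" (len 10), cursors c1@6 c2@8, authorship .....1.2..

Answer: refjpevezo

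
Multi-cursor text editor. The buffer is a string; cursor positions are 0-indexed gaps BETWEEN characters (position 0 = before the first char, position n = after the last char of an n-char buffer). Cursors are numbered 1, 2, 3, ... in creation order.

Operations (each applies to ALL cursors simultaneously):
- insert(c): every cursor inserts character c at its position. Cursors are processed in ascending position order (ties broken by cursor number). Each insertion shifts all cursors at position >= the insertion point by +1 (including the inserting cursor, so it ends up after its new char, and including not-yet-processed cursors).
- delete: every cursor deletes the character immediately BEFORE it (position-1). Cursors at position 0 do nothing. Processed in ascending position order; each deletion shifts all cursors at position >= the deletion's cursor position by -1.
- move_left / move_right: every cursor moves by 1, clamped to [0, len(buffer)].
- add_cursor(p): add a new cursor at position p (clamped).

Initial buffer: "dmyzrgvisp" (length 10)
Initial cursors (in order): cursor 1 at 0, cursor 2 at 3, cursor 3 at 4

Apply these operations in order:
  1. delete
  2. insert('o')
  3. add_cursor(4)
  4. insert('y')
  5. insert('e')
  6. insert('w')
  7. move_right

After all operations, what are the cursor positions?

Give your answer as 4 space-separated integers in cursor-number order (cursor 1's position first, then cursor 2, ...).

Answer: 5 18 18 11

Derivation:
After op 1 (delete): buffer="dmrgvisp" (len 8), cursors c1@0 c2@2 c3@2, authorship ........
After op 2 (insert('o')): buffer="odmoorgvisp" (len 11), cursors c1@1 c2@5 c3@5, authorship 1..23......
After op 3 (add_cursor(4)): buffer="odmoorgvisp" (len 11), cursors c1@1 c4@4 c2@5 c3@5, authorship 1..23......
After op 4 (insert('y')): buffer="oydmoyoyyrgvisp" (len 15), cursors c1@2 c4@6 c2@9 c3@9, authorship 11..24323......
After op 5 (insert('e')): buffer="oyedmoyeoyyeergvisp" (len 19), cursors c1@3 c4@8 c2@13 c3@13, authorship 111..24432323......
After op 6 (insert('w')): buffer="oyewdmoyewoyyeewwrgvisp" (len 23), cursors c1@4 c4@10 c2@17 c3@17, authorship 1111..24443232323......
After op 7 (move_right): buffer="oyewdmoyewoyyeewwrgvisp" (len 23), cursors c1@5 c4@11 c2@18 c3@18, authorship 1111..24443232323......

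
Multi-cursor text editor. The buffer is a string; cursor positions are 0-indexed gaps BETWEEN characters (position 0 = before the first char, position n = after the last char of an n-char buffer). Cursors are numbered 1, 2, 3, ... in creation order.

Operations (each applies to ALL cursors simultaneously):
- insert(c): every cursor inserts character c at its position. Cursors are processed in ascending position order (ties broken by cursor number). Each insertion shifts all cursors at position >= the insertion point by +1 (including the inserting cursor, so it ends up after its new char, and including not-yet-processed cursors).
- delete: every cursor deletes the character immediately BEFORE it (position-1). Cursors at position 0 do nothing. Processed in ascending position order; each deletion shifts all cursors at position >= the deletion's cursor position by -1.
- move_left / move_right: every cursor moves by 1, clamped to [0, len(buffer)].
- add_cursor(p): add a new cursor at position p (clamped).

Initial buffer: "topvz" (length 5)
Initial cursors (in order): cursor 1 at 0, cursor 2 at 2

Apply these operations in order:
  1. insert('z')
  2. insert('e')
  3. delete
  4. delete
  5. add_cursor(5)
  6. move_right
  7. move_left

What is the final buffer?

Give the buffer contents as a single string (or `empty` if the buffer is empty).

After op 1 (insert('z')): buffer="ztozpvz" (len 7), cursors c1@1 c2@4, authorship 1..2...
After op 2 (insert('e')): buffer="zetozepvz" (len 9), cursors c1@2 c2@6, authorship 11..22...
After op 3 (delete): buffer="ztozpvz" (len 7), cursors c1@1 c2@4, authorship 1..2...
After op 4 (delete): buffer="topvz" (len 5), cursors c1@0 c2@2, authorship .....
After op 5 (add_cursor(5)): buffer="topvz" (len 5), cursors c1@0 c2@2 c3@5, authorship .....
After op 6 (move_right): buffer="topvz" (len 5), cursors c1@1 c2@3 c3@5, authorship .....
After op 7 (move_left): buffer="topvz" (len 5), cursors c1@0 c2@2 c3@4, authorship .....

Answer: topvz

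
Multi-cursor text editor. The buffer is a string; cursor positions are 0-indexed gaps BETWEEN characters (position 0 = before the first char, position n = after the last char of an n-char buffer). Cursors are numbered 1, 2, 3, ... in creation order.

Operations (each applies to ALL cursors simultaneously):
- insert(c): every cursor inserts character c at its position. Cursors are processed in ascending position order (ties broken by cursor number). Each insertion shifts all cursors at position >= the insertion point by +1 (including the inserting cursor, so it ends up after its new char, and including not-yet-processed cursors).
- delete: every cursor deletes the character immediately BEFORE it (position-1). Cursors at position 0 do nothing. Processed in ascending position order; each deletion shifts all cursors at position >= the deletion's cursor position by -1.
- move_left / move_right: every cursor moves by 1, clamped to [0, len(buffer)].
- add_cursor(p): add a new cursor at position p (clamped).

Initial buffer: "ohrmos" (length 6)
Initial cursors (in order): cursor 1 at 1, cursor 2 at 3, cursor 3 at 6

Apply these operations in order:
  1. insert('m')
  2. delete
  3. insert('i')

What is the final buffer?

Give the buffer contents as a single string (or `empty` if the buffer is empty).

After op 1 (insert('m')): buffer="omhrmmosm" (len 9), cursors c1@2 c2@5 c3@9, authorship .1..2...3
After op 2 (delete): buffer="ohrmos" (len 6), cursors c1@1 c2@3 c3@6, authorship ......
After op 3 (insert('i')): buffer="oihrimosi" (len 9), cursors c1@2 c2@5 c3@9, authorship .1..2...3

Answer: oihrimosi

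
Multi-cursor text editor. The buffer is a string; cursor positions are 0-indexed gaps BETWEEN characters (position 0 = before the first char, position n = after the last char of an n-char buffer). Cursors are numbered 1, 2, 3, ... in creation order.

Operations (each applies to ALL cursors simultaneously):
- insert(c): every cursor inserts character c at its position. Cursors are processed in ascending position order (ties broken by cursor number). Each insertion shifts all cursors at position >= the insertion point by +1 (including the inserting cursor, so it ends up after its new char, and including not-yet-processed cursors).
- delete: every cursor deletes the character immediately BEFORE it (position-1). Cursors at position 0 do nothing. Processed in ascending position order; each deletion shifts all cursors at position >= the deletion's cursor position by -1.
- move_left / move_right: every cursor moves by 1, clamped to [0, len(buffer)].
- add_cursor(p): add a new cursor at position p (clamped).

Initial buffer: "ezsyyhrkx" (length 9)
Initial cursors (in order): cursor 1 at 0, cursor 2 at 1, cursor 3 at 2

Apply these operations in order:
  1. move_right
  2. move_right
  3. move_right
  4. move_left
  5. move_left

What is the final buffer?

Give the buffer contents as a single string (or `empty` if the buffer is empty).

After op 1 (move_right): buffer="ezsyyhrkx" (len 9), cursors c1@1 c2@2 c3@3, authorship .........
After op 2 (move_right): buffer="ezsyyhrkx" (len 9), cursors c1@2 c2@3 c3@4, authorship .........
After op 3 (move_right): buffer="ezsyyhrkx" (len 9), cursors c1@3 c2@4 c3@5, authorship .........
After op 4 (move_left): buffer="ezsyyhrkx" (len 9), cursors c1@2 c2@3 c3@4, authorship .........
After op 5 (move_left): buffer="ezsyyhrkx" (len 9), cursors c1@1 c2@2 c3@3, authorship .........

Answer: ezsyyhrkx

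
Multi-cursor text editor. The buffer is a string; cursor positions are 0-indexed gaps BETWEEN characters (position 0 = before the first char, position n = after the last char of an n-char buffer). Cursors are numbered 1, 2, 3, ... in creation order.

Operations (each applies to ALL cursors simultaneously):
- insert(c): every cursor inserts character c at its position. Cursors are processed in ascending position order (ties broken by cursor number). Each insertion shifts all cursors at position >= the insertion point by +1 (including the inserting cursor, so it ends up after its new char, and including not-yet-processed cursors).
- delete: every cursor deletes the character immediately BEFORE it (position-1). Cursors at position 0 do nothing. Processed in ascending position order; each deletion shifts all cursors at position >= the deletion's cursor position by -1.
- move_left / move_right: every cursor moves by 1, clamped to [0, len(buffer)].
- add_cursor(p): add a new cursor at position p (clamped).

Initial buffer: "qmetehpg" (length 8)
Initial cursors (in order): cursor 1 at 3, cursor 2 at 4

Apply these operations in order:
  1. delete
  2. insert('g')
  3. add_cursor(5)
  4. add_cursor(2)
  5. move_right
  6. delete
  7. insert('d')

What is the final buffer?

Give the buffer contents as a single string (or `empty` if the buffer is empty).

After op 1 (delete): buffer="qmehpg" (len 6), cursors c1@2 c2@2, authorship ......
After op 2 (insert('g')): buffer="qmggehpg" (len 8), cursors c1@4 c2@4, authorship ..12....
After op 3 (add_cursor(5)): buffer="qmggehpg" (len 8), cursors c1@4 c2@4 c3@5, authorship ..12....
After op 4 (add_cursor(2)): buffer="qmggehpg" (len 8), cursors c4@2 c1@4 c2@4 c3@5, authorship ..12....
After op 5 (move_right): buffer="qmggehpg" (len 8), cursors c4@3 c1@5 c2@5 c3@6, authorship ..12....
After op 6 (delete): buffer="qmpg" (len 4), cursors c1@2 c2@2 c3@2 c4@2, authorship ....
After op 7 (insert('d')): buffer="qmddddpg" (len 8), cursors c1@6 c2@6 c3@6 c4@6, authorship ..1234..

Answer: qmddddpg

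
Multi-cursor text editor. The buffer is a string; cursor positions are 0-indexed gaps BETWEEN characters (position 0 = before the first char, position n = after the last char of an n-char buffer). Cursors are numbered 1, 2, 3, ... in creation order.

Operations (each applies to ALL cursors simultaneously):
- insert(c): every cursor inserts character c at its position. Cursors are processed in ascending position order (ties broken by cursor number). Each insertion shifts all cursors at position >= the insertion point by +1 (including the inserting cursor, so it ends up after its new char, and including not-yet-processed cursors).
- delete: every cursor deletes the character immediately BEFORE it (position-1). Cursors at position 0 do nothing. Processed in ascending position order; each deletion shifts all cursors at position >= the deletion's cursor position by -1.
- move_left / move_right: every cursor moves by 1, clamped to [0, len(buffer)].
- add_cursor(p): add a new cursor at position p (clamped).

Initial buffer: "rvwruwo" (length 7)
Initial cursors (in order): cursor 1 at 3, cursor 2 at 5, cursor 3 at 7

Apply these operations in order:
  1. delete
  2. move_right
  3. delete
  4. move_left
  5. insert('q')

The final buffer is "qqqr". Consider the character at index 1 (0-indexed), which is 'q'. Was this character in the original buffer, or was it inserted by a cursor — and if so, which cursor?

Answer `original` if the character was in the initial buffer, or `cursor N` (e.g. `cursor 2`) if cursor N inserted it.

Answer: cursor 2

Derivation:
After op 1 (delete): buffer="rvrw" (len 4), cursors c1@2 c2@3 c3@4, authorship ....
After op 2 (move_right): buffer="rvrw" (len 4), cursors c1@3 c2@4 c3@4, authorship ....
After op 3 (delete): buffer="r" (len 1), cursors c1@1 c2@1 c3@1, authorship .
After op 4 (move_left): buffer="r" (len 1), cursors c1@0 c2@0 c3@0, authorship .
After op 5 (insert('q')): buffer="qqqr" (len 4), cursors c1@3 c2@3 c3@3, authorship 123.
Authorship (.=original, N=cursor N): 1 2 3 .
Index 1: author = 2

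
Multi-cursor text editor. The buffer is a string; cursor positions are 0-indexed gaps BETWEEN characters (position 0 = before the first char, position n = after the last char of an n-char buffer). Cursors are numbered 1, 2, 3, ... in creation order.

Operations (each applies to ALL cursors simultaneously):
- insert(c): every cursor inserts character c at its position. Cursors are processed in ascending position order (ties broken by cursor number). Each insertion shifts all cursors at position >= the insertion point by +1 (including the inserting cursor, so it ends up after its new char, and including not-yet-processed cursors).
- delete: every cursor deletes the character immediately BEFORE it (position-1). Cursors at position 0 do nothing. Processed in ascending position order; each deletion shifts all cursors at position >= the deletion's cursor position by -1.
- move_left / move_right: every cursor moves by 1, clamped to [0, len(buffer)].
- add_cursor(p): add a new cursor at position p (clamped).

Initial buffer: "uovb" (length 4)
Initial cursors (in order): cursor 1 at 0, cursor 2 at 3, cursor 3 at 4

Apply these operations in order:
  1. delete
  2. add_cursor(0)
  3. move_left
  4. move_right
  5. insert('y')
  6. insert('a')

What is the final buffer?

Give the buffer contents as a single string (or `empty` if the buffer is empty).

After op 1 (delete): buffer="uo" (len 2), cursors c1@0 c2@2 c3@2, authorship ..
After op 2 (add_cursor(0)): buffer="uo" (len 2), cursors c1@0 c4@0 c2@2 c3@2, authorship ..
After op 3 (move_left): buffer="uo" (len 2), cursors c1@0 c4@0 c2@1 c3@1, authorship ..
After op 4 (move_right): buffer="uo" (len 2), cursors c1@1 c4@1 c2@2 c3@2, authorship ..
After op 5 (insert('y')): buffer="uyyoyy" (len 6), cursors c1@3 c4@3 c2@6 c3@6, authorship .14.23
After op 6 (insert('a')): buffer="uyyaaoyyaa" (len 10), cursors c1@5 c4@5 c2@10 c3@10, authorship .1414.2323

Answer: uyyaaoyyaa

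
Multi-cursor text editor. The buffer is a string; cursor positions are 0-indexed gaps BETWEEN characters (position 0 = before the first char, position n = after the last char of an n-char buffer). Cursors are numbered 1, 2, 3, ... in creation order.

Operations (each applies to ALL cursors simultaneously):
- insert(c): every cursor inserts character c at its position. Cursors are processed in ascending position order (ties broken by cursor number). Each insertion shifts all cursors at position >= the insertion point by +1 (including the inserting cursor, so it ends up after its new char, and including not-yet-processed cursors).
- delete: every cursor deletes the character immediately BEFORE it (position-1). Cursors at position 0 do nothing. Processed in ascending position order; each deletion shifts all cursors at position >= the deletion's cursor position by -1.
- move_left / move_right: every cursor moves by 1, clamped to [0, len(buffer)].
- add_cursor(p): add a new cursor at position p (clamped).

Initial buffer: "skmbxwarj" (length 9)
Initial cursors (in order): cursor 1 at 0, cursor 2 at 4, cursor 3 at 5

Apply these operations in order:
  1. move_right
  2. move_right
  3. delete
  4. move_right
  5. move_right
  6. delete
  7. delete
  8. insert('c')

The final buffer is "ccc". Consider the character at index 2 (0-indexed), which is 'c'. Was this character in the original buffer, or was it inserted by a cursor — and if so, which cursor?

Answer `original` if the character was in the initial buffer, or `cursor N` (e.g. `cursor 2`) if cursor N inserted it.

After op 1 (move_right): buffer="skmbxwarj" (len 9), cursors c1@1 c2@5 c3@6, authorship .........
After op 2 (move_right): buffer="skmbxwarj" (len 9), cursors c1@2 c2@6 c3@7, authorship .........
After op 3 (delete): buffer="smbxrj" (len 6), cursors c1@1 c2@4 c3@4, authorship ......
After op 4 (move_right): buffer="smbxrj" (len 6), cursors c1@2 c2@5 c3@5, authorship ......
After op 5 (move_right): buffer="smbxrj" (len 6), cursors c1@3 c2@6 c3@6, authorship ......
After op 6 (delete): buffer="smx" (len 3), cursors c1@2 c2@3 c3@3, authorship ...
After op 7 (delete): buffer="" (len 0), cursors c1@0 c2@0 c3@0, authorship 
After op 8 (insert('c')): buffer="ccc" (len 3), cursors c1@3 c2@3 c3@3, authorship 123
Authorship (.=original, N=cursor N): 1 2 3
Index 2: author = 3

Answer: cursor 3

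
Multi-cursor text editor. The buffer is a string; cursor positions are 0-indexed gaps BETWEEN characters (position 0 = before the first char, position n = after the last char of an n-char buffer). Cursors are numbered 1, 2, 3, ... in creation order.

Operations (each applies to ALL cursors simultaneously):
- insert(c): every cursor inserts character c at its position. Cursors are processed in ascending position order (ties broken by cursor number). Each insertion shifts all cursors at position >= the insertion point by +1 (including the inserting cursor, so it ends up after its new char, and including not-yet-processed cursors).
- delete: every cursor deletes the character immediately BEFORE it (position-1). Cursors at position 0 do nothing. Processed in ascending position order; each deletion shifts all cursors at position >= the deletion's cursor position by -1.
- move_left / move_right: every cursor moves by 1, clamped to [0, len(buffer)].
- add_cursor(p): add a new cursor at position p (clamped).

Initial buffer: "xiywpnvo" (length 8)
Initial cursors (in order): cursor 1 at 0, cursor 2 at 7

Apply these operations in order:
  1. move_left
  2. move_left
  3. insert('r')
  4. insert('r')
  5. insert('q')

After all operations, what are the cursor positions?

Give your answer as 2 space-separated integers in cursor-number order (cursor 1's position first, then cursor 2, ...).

After op 1 (move_left): buffer="xiywpnvo" (len 8), cursors c1@0 c2@6, authorship ........
After op 2 (move_left): buffer="xiywpnvo" (len 8), cursors c1@0 c2@5, authorship ........
After op 3 (insert('r')): buffer="rxiywprnvo" (len 10), cursors c1@1 c2@7, authorship 1.....2...
After op 4 (insert('r')): buffer="rrxiywprrnvo" (len 12), cursors c1@2 c2@9, authorship 11.....22...
After op 5 (insert('q')): buffer="rrqxiywprrqnvo" (len 14), cursors c1@3 c2@11, authorship 111.....222...

Answer: 3 11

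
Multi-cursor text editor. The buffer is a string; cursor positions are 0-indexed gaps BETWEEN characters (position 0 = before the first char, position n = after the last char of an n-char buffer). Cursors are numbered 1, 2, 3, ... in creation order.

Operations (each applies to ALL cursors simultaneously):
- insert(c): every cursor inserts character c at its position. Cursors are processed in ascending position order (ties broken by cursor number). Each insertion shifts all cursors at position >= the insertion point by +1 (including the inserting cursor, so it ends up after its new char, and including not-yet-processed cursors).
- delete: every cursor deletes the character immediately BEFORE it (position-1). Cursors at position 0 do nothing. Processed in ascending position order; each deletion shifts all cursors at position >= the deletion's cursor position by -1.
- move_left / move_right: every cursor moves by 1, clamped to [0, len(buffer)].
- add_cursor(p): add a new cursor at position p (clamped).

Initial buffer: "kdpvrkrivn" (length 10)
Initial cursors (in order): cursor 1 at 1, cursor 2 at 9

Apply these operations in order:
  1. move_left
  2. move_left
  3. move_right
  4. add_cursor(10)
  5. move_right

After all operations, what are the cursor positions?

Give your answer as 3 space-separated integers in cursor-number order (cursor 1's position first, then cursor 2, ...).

After op 1 (move_left): buffer="kdpvrkrivn" (len 10), cursors c1@0 c2@8, authorship ..........
After op 2 (move_left): buffer="kdpvrkrivn" (len 10), cursors c1@0 c2@7, authorship ..........
After op 3 (move_right): buffer="kdpvrkrivn" (len 10), cursors c1@1 c2@8, authorship ..........
After op 4 (add_cursor(10)): buffer="kdpvrkrivn" (len 10), cursors c1@1 c2@8 c3@10, authorship ..........
After op 5 (move_right): buffer="kdpvrkrivn" (len 10), cursors c1@2 c2@9 c3@10, authorship ..........

Answer: 2 9 10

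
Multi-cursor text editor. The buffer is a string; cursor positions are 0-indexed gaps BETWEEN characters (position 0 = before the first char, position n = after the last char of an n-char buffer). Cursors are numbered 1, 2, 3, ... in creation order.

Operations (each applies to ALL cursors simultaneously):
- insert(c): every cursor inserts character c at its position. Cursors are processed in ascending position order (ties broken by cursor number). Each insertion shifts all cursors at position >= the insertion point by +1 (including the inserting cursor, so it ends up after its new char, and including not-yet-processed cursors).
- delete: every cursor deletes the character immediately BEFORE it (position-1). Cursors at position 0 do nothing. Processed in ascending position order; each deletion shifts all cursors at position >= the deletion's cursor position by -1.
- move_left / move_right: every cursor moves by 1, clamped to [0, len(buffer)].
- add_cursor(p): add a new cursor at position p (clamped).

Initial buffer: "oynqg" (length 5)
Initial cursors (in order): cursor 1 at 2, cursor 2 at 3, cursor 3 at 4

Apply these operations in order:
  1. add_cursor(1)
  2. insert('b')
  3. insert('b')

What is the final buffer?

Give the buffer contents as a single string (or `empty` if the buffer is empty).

After op 1 (add_cursor(1)): buffer="oynqg" (len 5), cursors c4@1 c1@2 c2@3 c3@4, authorship .....
After op 2 (insert('b')): buffer="obybnbqbg" (len 9), cursors c4@2 c1@4 c2@6 c3@8, authorship .4.1.2.3.
After op 3 (insert('b')): buffer="obbybbnbbqbbg" (len 13), cursors c4@3 c1@6 c2@9 c3@12, authorship .44.11.22.33.

Answer: obbybbnbbqbbg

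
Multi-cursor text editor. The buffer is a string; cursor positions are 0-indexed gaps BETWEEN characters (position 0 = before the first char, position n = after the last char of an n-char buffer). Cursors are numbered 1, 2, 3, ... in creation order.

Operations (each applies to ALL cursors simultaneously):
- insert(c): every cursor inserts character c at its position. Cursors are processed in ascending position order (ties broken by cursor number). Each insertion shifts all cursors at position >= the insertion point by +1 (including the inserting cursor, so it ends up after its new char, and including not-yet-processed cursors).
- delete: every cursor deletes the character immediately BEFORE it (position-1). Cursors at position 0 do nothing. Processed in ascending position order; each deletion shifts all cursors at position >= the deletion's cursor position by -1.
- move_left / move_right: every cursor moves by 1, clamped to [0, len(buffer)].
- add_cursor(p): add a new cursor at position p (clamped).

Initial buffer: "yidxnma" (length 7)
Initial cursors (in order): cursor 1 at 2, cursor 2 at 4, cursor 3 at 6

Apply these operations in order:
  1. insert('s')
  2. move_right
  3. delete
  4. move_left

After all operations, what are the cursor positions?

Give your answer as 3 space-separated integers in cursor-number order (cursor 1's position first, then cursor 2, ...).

After op 1 (insert('s')): buffer="yisdxsnmsa" (len 10), cursors c1@3 c2@6 c3@9, authorship ..1..2..3.
After op 2 (move_right): buffer="yisdxsnmsa" (len 10), cursors c1@4 c2@7 c3@10, authorship ..1..2..3.
After op 3 (delete): buffer="yisxsms" (len 7), cursors c1@3 c2@5 c3@7, authorship ..1.2.3
After op 4 (move_left): buffer="yisxsms" (len 7), cursors c1@2 c2@4 c3@6, authorship ..1.2.3

Answer: 2 4 6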